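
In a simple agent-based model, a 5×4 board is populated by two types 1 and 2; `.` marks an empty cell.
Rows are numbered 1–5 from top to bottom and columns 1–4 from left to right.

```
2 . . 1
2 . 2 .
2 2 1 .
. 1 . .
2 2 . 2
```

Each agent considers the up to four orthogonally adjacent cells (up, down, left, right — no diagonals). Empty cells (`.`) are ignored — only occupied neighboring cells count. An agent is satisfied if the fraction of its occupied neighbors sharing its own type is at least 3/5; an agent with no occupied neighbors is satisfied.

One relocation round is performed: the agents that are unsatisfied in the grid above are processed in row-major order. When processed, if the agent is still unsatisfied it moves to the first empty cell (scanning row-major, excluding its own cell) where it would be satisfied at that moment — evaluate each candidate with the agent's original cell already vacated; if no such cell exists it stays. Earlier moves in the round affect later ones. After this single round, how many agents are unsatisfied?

0

Initially unsatisfied (in order): (2,3), (3,2), (3,3), (4,2), (5,2).
  (2,3) → (1,2).
  (3,2) → (2,2).
  (3,3): now satisfied by earlier moves; stays.
  (4,2) → (2,4).
  (5,2): now satisfied by earlier moves; stays.
Resulting grid:
2 2 . 1
2 2 . 1
2 . 1 .
. . . .
2 2 . 2
All satisfied now.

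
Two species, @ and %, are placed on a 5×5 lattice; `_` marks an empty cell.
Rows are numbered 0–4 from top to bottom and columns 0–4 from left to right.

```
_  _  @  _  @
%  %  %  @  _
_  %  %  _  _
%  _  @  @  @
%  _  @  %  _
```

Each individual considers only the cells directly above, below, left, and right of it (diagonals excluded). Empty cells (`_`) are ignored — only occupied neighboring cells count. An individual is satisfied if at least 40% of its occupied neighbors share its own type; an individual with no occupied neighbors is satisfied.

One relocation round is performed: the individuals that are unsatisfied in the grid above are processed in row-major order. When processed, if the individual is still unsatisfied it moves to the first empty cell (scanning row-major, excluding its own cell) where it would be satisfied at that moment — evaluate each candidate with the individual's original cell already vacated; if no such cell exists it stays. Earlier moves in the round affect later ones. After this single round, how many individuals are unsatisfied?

Initially unsatisfied (in order): (0,2), (1,3), (4,3).
  (0,2) → (0,3).
  (1,3): now satisfied by earlier moves; stays.
  (4,3) → (0,0).
Resulting grid:
% _ _ @ @
% % % @ _
_ % % _ _
% _ @ @ @
% _ @ _ _
All satisfied now.

0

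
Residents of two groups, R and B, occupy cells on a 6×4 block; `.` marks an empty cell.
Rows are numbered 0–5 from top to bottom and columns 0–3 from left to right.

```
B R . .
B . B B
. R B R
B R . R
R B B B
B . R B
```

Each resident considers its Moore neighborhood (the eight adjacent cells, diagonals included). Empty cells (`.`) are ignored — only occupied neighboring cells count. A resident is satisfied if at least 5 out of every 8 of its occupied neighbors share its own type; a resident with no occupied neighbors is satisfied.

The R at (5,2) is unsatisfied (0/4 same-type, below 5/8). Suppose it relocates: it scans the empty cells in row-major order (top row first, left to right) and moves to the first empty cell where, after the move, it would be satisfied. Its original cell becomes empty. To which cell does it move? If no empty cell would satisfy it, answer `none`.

Vacating (5,2). Empty cells in order:
  (0,2): 1/3 same-type → still unsatisfied.
  (0,3): 0/2 same-type → still unsatisfied.
  (1,1): 2/6 same-type → still unsatisfied.
  (2,0): 2/4 same-type → still unsatisfied.
  (3,2): 4/8 same-type → still unsatisfied.
  (5,1): 1/4 same-type → still unsatisfied.

none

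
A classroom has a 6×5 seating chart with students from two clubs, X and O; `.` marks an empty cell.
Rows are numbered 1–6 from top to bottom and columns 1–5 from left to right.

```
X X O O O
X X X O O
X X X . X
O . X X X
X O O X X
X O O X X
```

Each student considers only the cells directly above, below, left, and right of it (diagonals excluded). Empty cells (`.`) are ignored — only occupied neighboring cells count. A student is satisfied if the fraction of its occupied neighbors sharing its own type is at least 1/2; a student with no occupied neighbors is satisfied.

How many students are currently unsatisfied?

3

Row 1: (1,1)X 2/2 satisfied · (1,2)X 2/3 satisfied · (1,3)O 1/3 not · (1,4)O 3/3 satisfied · (1,5)O 2/2 satisfied
Row 2: (2,1)X 3/3 satisfied · (2,2)X 4/4 satisfied · (2,3)X 2/4 satisfied · (2,4)O 2/3 satisfied · (2,5)O 2/3 satisfied
Row 3: (3,1)X 2/3 satisfied · (3,2)X 3/3 satisfied · (3,3)X 3/3 satisfied · (3,5)X 1/2 satisfied
Row 4: (4,1)O 0/2 not · (4,3)X 2/3 satisfied · (4,4)X 3/3 satisfied · (4,5)X 3/3 satisfied
Row 5: (5,1)X 1/3 not · (5,2)O 2/3 satisfied · (5,3)O 2/4 satisfied · (5,4)X 3/4 satisfied · (5,5)X 3/3 satisfied
Row 6: (6,1)X 1/2 satisfied · (6,2)O 2/3 satisfied · (6,3)O 2/3 satisfied · (6,4)X 2/3 satisfied · (6,5)X 2/2 satisfied
Unsatisfied: (1,3), (4,1), (5,1) — 3 in total.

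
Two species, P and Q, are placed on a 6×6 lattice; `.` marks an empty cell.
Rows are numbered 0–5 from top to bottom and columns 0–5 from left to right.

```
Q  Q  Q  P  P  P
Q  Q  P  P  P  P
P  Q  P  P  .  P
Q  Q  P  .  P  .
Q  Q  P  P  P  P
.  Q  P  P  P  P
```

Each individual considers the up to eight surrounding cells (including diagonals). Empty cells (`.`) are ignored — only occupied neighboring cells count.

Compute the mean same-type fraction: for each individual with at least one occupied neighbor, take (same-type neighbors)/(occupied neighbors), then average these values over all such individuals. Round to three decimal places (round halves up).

Row 0: (0,0)Q 3/3 · (0,1)Q 4/5 · (0,2)Q 2/5 · (0,3)P 4/5 · (0,4)P 5/5 · (0,5)P 3/3
Row 1: (1,0)Q 4/5 · (1,1)Q 5/8 · (1,2)P 4/8 · (1,3)P 6/7 · (1,4)P 7/7 · (1,5)P 4/4
Row 2: (2,0)P 0/5 · (2,1)Q 4/8 · (2,2)P 4/7 · (2,3)P 6/6 · (2,5)P 3/3
Row 3: (3,0)Q 4/5 · (3,1)Q 4/8 · (3,2)P 4/7 · (3,4)P 5/5
Row 4: (4,0)Q 4/4 · (4,1)Q 4/7 · (4,2)P 4/7 · (4,3)P 7/7 · (4,4)P 6/6 · (4,5)P 4/4
Row 5: (5,1)Q 2/4 · (5,2)P 3/5 · (5,3)P 5/5 · (5,4)P 5/5 · (5,5)P 3/3
Sum over 32 individuals: 3/3 + 4/5 + 2/5 + 4/5 + 5/5 + 3/3 + 4/5 + 5/8 + 4/8 + 6/7 + 7/7 + 4/4 + 0/5 + 4/8 + 4/7 + 6/6 + 3/3 + 4/5 + 4/8 + 4/7 + 5/5 + 4/4 + 4/7 + 4/7 + 7/7 + 6/6 + 4/4 + 2/4 + 3/5 + 5/5 + 5/5 + 3/3 = 6991/280; mean = 6991/280 ÷ 32 = 6991/8960 = 0.780245… → 0.780.

0.780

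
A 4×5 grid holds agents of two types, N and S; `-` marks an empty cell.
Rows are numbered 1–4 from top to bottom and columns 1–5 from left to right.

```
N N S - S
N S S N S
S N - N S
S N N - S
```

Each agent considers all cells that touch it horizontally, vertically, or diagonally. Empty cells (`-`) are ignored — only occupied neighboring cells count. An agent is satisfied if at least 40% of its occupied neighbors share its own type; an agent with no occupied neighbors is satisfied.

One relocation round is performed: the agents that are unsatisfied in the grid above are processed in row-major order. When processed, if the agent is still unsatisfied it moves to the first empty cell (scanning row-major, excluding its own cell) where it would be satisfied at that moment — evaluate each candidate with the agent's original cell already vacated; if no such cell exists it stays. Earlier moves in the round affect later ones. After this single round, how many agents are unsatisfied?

3

Initially unsatisfied (in order): (2,3), (2,4), (3,4), (4,1).
  (2,3) → (1,4).
  (2,4) → (2,3).
  (3,4): now satisfied by earlier moves; stays.
  (4,1) → (2,4).
Resulting grid:
N N S S S
N S N S S
S N - N S
- N N - S
Unsatisfied now: (2,2), (3,1), (3,4).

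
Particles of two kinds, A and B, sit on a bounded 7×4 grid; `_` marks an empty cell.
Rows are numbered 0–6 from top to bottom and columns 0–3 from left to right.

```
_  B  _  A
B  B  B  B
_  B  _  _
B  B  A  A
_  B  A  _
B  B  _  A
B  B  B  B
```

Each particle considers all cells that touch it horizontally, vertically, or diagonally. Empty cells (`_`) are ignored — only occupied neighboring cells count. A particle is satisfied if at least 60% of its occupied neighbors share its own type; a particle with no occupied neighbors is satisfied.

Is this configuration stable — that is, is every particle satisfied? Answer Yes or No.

(0,1)B 3/3 ok
(0,3)A 0/2 unhappy
(1,0)B 3/3 ok
(1,1)B 4/4 ok
(1,2)B 4/5 ok
(1,3)B 1/2 unhappy
(2,1)B 5/6 ok
(3,0)B 3/3 ok
(3,1)B 3/5 ok
(3,2)A 2/5 unhappy
(3,3)A 2/2 ok
(4,1)B 4/6 ok
(4,2)A 3/6 unhappy
(5,0)B 4/4 ok
(5,1)B 5/6 ok
(5,3)A 1/3 unhappy
(6,0)B 3/3 ok
(6,1)B 4/4 ok
(6,2)B 3/4 ok
(6,3)B 1/2 unhappy
For instance (0,3) has only 0/2 same-type neighbors, below 3/5.

No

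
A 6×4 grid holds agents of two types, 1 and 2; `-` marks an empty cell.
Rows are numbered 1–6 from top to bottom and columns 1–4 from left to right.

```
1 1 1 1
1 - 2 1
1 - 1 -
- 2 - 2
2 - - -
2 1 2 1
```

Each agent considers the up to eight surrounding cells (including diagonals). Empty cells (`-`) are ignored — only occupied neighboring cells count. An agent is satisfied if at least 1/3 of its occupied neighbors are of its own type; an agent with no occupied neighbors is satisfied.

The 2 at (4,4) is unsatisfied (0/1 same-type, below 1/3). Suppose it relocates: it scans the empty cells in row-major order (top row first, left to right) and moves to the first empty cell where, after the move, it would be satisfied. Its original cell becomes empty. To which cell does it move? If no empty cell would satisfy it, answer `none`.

(3,2)

Vacating (4,4). Empty cells in order:
  (2,2): 1/7 same-type → still unsatisfied.
  (3,2): 2/5 same-type → satisfied — stop here.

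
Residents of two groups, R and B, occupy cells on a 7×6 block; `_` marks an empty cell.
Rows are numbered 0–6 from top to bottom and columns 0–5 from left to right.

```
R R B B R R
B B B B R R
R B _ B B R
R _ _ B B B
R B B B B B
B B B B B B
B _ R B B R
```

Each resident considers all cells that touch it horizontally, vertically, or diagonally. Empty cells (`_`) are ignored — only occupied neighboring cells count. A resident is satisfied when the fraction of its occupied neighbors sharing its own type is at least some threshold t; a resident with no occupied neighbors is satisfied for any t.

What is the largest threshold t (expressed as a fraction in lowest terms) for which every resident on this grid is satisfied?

Row 0: (0,0)R 1/3 · (0,1)R 1/5 · (0,2)B 4/5 · (0,3)B 3/5 · (0,4)R 3/5 · (0,5)R 3/3
Row 1: (1,0)B 2/5 · (1,1)B 4/7 · (1,2)B 6/7 · (1,3)B 5/7 · (1,4)R 4/8 · (1,5)R 4/5
Row 2: (2,0)R 1/4 · (2,1)B 3/5 · (2,3)B 5/6 · (2,4)B 5/8 · (2,5)R 2/5
Row 3: (3,0)R 2/4 · (3,3)B 6/6 · (3,4)B 7/8 · (3,5)B 4/5
Row 4: (4,0)R 1/4 · (4,1)B 4/6 · (4,2)B 6/6 · (4,3)B 7/7 · (4,4)B 8/8 · (4,5)B 5/5
Row 5: (5,0)B 3/4 · (5,1)B 5/7 · (5,2)B 6/7 · (5,3)B 7/8 · (5,4)B 7/8 · (5,5)B 4/5
Row 6: (6,0)B 2/2 · (6,2)R 0/4 · (6,3)B 4/5 · (6,4)B 4/5 · (6,5)R 0/3
The smallest same-type fraction is 0/4 at (6,2), which reduces to 0/1. Any threshold above that leaves this resident unsatisfied.

0/1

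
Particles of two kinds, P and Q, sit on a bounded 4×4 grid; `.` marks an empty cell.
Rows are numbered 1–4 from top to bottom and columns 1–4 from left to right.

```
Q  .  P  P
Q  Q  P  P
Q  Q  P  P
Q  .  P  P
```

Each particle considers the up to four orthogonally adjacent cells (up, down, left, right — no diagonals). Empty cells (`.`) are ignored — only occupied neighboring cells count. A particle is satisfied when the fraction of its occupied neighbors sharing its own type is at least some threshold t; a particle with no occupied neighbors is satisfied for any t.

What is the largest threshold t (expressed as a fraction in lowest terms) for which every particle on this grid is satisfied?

2/3

Row 1: (1,1)Q 1/1 · (1,3)P 2/2 · (1,4)P 2/2
Row 2: (2,1)Q 3/3 · (2,2)Q 2/3 · (2,3)P 3/4 · (2,4)P 3/3
Row 3: (3,1)Q 3/3 · (3,2)Q 2/3 · (3,3)P 3/4 · (3,4)P 3/3
Row 4: (4,1)Q 1/1 · (4,3)P 2/2 · (4,4)P 2/2
The smallest same-type fraction is 2/3 at (2,2), which reduces to 2/3. Any threshold above that leaves this particle unsatisfied.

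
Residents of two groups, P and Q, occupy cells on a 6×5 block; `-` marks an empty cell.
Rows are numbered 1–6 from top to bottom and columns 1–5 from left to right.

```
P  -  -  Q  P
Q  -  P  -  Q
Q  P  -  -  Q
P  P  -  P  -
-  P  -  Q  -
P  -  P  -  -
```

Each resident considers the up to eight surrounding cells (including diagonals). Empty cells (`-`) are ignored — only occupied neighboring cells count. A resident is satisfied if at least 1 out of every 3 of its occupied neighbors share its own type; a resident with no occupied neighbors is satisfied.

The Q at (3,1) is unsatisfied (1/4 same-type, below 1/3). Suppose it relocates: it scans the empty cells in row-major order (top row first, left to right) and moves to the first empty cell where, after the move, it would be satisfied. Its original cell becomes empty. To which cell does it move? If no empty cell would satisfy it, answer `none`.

(1,2)

Vacating (3,1). Empty cells in order:
  (1,2): 1/3 same-type → satisfied — stop here.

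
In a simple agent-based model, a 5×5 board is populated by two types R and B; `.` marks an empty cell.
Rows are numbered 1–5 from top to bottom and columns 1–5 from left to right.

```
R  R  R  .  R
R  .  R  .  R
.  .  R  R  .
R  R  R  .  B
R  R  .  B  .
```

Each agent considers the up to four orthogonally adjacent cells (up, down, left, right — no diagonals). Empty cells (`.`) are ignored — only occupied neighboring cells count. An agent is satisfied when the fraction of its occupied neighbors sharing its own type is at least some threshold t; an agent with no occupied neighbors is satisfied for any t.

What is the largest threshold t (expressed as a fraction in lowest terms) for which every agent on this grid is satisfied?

Row 1: (1,1)R 2/2 · (1,2)R 2/2 · (1,3)R 2/2 · (1,5)R 1/1
Row 2: (2,1)R 1/1 · (2,3)R 2/2 · (2,5)R 1/1
Row 3: (3,3)R 3/3 · (3,4)R 1/1
Row 4: (4,1)R 2/2 · (4,2)R 3/3 · (4,3)R 2/2 · (4,5)B — no occupied neighbors
Row 5: (5,1)R 2/2 · (5,2)R 2/2 · (5,4)B — no occupied neighbors
The smallest same-type fraction is 2/2 at (1,1), which reduces to 1/1. Any threshold above that leaves this agent unsatisfied.

1/1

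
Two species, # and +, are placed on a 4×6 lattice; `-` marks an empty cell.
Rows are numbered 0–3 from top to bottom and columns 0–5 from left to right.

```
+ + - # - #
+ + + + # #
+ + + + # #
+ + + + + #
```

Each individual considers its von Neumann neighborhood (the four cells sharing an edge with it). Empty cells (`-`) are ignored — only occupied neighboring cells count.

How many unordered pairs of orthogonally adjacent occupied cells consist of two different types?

Scan each occupied cell's neighbors to the right and below so each pair is counted once.
Row 0: +(0,0)–+(0,1)= +(0,0)–+(1,0)= +(0,1)–+(1,1)= #(0,3)–+(1,3)≠ #(0,5)–#(1,5)=  → 1/5 unlike.
Row 1: +(1,0)–+(1,1)= +(1,0)–+(2,0)= +(1,1)–+(1,2)= +(1,1)–+(2,1)= +(1,2)–+(1,3)= +(1,2)–+(2,2)= +(1,3)–#(1,4)≠ +(1,3)–+(2,3)= #(1,4)–#(1,5)= #(1,4)–#(2,4)= #(1,5)–#(2,5)=  → 1/11 unlike.
Row 2: +(2,0)–+(2,1)= +(2,0)–+(3,0)= +(2,1)–+(2,2)= +(2,1)–+(3,1)= +(2,2)–+(2,3)= +(2,2)–+(3,2)= +(2,3)–#(2,4)≠ +(2,3)–+(3,3)= #(2,4)–#(2,5)= #(2,4)–+(3,4)≠ #(2,5)–#(3,5)=  → 2/11 unlike.
Row 3: +(3,0)–+(3,1)= +(3,1)–+(3,2)= +(3,2)–+(3,3)= +(3,3)–+(3,4)= +(3,4)–#(3,5)≠  → 1/5 unlike.
Total adjacent occupied pairs: 32; unlike-type pairs: 5.

5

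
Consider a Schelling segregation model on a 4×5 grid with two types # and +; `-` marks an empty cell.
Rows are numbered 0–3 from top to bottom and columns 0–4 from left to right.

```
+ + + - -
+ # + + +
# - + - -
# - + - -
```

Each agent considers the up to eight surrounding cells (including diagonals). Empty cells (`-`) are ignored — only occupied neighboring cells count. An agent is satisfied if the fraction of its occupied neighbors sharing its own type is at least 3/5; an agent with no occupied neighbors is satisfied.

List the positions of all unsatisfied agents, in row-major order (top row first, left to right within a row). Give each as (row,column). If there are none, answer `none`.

(1,0), (1,1)

(0,0)+ 2/3 ✓
(0,1)+ 4/5 ✓
(0,2)+ 3/4 ✓
(1,0)+ 2/4 ✗
(1,1)# 1/7 ✗
(1,2)+ 4/5 ✓
(1,3)+ 4/4 ✓
(1,4)+ 1/1 ✓
(2,0)# 2/3 ✓
(2,2)+ 3/4 ✓
(3,0)# 1/1 ✓
(3,2)+ 1/1 ✓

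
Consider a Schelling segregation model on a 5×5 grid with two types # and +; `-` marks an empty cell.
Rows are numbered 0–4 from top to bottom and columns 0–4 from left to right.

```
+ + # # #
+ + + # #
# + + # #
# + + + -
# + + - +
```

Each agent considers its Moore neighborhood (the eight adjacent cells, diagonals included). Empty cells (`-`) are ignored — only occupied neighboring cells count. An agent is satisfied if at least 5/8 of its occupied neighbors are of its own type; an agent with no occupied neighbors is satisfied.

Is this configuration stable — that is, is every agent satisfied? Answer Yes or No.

(0,0)+ 3/3 satisfied
(0,1)+ 4/5 satisfied
(0,2)# 2/5 not
(0,3)# 4/5 satisfied
(0,4)# 3/3 satisfied
(1,0)+ 4/5 satisfied
(1,1)+ 6/8 satisfied
(1,2)+ 4/8 not
(1,3)# 6/8 satisfied
(1,4)# 5/5 satisfied
(2,0)# 1/5 not
(2,1)+ 6/8 satisfied
(2,2)+ 6/8 satisfied
(2,3)# 3/7 not
(2,4)# 3/4 satisfied
(3,0)# 2/5 not
(3,1)+ 5/8 satisfied
(3,2)+ 6/7 satisfied
(3,3)+ 4/6 satisfied
(4,0)# 1/3 not
(4,1)+ 3/5 not
(4,2)+ 4/4 satisfied
(4,4)+ 1/1 satisfied
For instance (0,2) has only 2/5 same-type neighbors, below 5/8.

No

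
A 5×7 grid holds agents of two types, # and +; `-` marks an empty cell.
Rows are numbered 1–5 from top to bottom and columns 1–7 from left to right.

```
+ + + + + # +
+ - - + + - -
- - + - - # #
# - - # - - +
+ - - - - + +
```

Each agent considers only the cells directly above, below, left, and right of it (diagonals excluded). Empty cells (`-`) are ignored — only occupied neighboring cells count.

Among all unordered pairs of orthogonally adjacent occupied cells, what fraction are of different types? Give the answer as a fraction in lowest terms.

4/15

Scan each occupied cell's neighbors to the right and below so each pair is counted once.
From row 1: 2 unlike of 9 pairs (running 2/9).
From row 2: 0 unlike of 1 pairs (running 2/10).
From row 3: 1 unlike of 2 pairs (running 3/12).
From row 4: 1 unlike of 2 pairs (running 4/14).
From row 5: 0 unlike of 1 pairs (running 4/15).
Total adjacent occupied pairs: 15; unlike-type pairs: 4.
4/15 is already in lowest terms.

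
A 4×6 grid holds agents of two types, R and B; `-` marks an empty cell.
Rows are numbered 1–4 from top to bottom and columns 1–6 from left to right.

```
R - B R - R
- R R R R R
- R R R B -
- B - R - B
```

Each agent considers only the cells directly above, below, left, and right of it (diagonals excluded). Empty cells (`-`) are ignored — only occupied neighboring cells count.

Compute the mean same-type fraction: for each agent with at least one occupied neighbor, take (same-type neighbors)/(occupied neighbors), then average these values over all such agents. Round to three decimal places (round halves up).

Row 1: (1,1)R — no occupied neighbors · (1,3)B 0/2 · (1,4)R 1/2 · (1,6)R 1/1
Row 2: (2,2)R 2/2 · (2,3)R 3/4 · (2,4)R 4/4 · (2,5)R 2/3 · (2,6)R 2/2
Row 3: (3,2)R 2/3 · (3,3)R 3/3 · (3,4)R 3/4 · (3,5)B 0/2
Row 4: (4,2)B 0/1 · (4,4)R 1/1 · (4,6)B — no occupied neighbors
Sum over 14 agents: 0/2 + 1/2 + 1/1 + 2/2 + 3/4 + 4/4 + 2/3 + 2/2 + 2/3 + 3/3 + 3/4 + 0/2 + 0/1 + 1/1 = 28/3; mean = 28/3 ÷ 14 = 2/3 = 0.666666… → 0.667.

0.667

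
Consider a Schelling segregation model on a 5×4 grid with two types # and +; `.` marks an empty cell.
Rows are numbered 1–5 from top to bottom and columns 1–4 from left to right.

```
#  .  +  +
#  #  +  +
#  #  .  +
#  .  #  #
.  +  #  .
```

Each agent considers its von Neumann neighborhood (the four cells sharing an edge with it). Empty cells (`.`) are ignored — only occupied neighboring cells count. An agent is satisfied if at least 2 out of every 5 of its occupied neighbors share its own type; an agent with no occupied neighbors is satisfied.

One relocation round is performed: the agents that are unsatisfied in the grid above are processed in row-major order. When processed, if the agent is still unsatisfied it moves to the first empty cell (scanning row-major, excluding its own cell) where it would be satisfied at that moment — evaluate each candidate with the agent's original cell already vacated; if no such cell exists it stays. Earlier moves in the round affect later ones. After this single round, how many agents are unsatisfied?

0

Initially unsatisfied (in order): (5,2).
  (5,2) → (3,3).
Resulting grid:
# . + +
# # + +
# # + +
# . # #
. . # .
All satisfied now.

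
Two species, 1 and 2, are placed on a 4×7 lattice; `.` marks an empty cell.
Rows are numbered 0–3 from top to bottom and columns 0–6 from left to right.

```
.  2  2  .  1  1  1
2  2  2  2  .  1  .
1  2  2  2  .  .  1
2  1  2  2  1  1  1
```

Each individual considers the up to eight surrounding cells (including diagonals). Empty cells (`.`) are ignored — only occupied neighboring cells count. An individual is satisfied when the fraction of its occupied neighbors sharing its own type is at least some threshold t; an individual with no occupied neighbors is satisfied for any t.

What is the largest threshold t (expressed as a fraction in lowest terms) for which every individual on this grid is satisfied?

(0,1)2 4/4
(0,2)2 4/4
(0,4)1 2/3
(0,5)1 3/3
(0,6)1 2/2
(1,0)2 3/4
(1,1)2 6/7
(1,2)2 7/7
(1,3)2 4/5
(1,5)1 4/4
(2,0)1 1/5
(2,1)2 6/8
(2,2)2 7/8
(2,3)2 5/6
(2,6)1 3/3
(3,0)2 1/3
(3,1)1 1/5
(3,2)2 4/5
(3,3)2 3/4
(3,4)1 1/3
(3,5)1 3/3
(3,6)1 2/2
The smallest same-type fraction is 1/5 at (2,0), which reduces to 1/5. Any threshold above that leaves this individual unsatisfied.

1/5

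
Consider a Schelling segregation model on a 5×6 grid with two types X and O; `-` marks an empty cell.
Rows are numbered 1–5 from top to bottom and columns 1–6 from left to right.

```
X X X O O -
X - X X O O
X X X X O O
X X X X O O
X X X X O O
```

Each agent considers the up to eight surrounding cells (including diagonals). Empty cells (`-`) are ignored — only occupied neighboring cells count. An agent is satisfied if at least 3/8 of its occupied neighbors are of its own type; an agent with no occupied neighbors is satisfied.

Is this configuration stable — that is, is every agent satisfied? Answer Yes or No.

(1,1)X 2/2 ok
(1,2)X 4/4 ok
(1,3)X 3/4 ok
(1,4)O 2/5 ok
(1,5)O 3/4 ok
(2,1)X 4/4 ok
(2,3)X 6/7 ok
(2,4)X 4/8 ok
(2,5)O 5/7 ok
(2,6)O 4/4 ok
(3,1)X 4/4 ok
(3,2)X 7/7 ok
(3,3)X 7/7 ok
(3,4)X 5/8 ok
(3,5)O 5/8 ok
(3,6)O 5/5 ok
(4,1)X 5/5 ok
(4,2)X 8/8 ok
(4,3)X 8/8 ok
(4,4)X 5/8 ok
(4,5)O 5/8 ok
(4,6)O 5/5 ok
(5,1)X 3/3 ok
(5,2)X 5/5 ok
(5,3)X 5/5 ok
(5,4)X 3/5 ok
(5,5)O 3/5 ok
(5,6)O 3/3 ok
All meet the threshold, so the configuration is stable.

Yes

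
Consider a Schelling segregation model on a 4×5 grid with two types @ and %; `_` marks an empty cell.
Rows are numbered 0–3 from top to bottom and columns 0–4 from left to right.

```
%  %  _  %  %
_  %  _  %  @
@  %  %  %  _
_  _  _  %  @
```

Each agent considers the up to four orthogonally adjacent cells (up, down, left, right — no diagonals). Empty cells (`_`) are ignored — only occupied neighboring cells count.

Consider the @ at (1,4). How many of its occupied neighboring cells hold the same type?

Occupied neighbors of (1,4): (0,4)=%, (1,3)=%.
Same type (@): 0 of 2.

0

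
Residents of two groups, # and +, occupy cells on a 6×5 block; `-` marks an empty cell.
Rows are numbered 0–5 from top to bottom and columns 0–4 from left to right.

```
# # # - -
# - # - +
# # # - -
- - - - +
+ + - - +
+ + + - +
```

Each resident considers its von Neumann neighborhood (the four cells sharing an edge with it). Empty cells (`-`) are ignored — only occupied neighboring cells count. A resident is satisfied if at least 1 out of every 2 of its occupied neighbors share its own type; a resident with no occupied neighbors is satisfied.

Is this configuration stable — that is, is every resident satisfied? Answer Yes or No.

Yes

(0,0)# 2/2 ✓
(0,1)# 2/2 ✓
(0,2)# 2/2 ✓
(1,0)# 2/2 ✓
(1,2)# 2/2 ✓
(1,4)+ 0/0 ✓
(2,0)# 2/2 ✓
(2,1)# 2/2 ✓
(2,2)# 2/2 ✓
(3,4)+ 1/1 ✓
(4,0)+ 2/2 ✓
(4,1)+ 2/2 ✓
(4,4)+ 2/2 ✓
(5,0)+ 2/2 ✓
(5,1)+ 3/3 ✓
(5,2)+ 1/1 ✓
(5,4)+ 1/1 ✓
All meet the threshold, so the configuration is stable.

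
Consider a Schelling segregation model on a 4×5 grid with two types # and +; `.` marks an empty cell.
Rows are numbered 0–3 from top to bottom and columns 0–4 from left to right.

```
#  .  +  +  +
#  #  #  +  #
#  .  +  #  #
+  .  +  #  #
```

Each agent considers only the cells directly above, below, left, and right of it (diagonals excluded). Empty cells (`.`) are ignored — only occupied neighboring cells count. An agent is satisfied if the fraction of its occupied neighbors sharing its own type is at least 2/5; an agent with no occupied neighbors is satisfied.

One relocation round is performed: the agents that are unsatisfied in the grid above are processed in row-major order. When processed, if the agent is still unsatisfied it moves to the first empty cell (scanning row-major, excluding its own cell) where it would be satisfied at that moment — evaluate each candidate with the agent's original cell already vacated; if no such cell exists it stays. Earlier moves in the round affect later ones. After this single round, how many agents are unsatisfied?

Initially unsatisfied (in order): (1,2), (1,3), (1,4), (2,2), (3,0).
  (1,2) → (0,1).
  (1,3) → (1,2).
  (1,4): now satisfied by earlier moves; stays.
  (2,2): now satisfied by earlier moves; stays.
  (3,0) → (1,3).
Resulting grid:
# # + + +
# # + + #
# . + # #
. . + # #
Unsatisfied now: (1,4).

1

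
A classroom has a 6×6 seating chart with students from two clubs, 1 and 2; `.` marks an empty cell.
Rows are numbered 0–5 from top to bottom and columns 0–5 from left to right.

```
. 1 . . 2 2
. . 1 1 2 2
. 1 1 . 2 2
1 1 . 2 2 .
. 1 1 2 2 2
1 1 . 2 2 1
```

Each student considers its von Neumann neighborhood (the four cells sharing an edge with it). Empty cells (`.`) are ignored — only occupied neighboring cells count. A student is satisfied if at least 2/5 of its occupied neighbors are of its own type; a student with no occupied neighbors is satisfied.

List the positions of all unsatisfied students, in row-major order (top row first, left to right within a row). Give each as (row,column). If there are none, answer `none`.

(5,5)

Row 0: (0,1)1 0/0 satisfied · (0,4)2 2/2 satisfied · (0,5)2 2/2 satisfied
Row 1: (1,2)1 2/2 satisfied · (1,3)1 1/2 satisfied · (1,4)2 3/4 satisfied · (1,5)2 3/3 satisfied
Row 2: (2,1)1 2/2 satisfied · (2,2)1 2/2 satisfied · (2,4)2 3/3 satisfied · (2,5)2 2/2 satisfied
Row 3: (3,0)1 1/1 satisfied · (3,1)1 3/3 satisfied · (3,3)2 2/2 satisfied · (3,4)2 3/3 satisfied
Row 4: (4,1)1 3/3 satisfied · (4,2)1 1/2 satisfied · (4,3)2 3/4 satisfied · (4,4)2 4/4 satisfied · (4,5)2 1/2 satisfied
Row 5: (5,0)1 1/1 satisfied · (5,1)1 2/2 satisfied · (5,3)2 2/2 satisfied · (5,4)2 2/3 satisfied · (5,5)1 0/2 not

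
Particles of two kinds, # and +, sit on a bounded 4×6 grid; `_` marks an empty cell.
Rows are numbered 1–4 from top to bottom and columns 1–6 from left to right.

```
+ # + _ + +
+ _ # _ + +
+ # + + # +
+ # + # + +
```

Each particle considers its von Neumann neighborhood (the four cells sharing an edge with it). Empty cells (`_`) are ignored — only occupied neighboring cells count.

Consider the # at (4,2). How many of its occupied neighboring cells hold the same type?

Occupied neighbors of (4,2): (3,2)=#, (4,1)=+, (4,3)=+.
Same type (#): 1 of 3.

1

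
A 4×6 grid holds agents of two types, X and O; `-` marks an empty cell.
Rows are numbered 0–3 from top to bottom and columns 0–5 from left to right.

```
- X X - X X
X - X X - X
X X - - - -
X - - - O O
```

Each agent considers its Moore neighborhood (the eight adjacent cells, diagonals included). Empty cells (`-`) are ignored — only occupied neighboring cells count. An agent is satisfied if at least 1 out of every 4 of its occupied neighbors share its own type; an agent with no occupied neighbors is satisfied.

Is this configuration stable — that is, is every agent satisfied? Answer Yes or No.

Yes

Row 0: (0,1)X 3/3 satisfied · (0,2)X 3/3 satisfied · (0,4)X 3/3 satisfied · (0,5)X 2/2 satisfied
Row 1: (1,0)X 3/3 satisfied · (1,2)X 4/4 satisfied · (1,3)X 3/3 satisfied · (1,5)X 2/2 satisfied
Row 2: (2,0)X 3/3 satisfied · (2,1)X 4/4 satisfied
Row 3: (3,0)X 2/2 satisfied · (3,4)O 1/1 satisfied · (3,5)O 1/1 satisfied
All meet the threshold, so the configuration is stable.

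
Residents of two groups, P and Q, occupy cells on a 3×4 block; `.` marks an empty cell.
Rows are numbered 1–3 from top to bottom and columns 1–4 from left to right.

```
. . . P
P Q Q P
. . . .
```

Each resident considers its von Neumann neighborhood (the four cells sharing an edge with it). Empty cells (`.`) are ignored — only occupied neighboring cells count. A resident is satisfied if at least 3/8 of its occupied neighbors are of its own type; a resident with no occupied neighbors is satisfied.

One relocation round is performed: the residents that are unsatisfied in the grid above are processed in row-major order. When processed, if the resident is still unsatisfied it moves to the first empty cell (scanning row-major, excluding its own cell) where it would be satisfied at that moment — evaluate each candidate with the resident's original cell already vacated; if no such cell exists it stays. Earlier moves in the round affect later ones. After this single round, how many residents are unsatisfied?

Initially unsatisfied (in order): (2,1).
  (2,1) → (1,1).
Resulting grid:
P . . P
. Q Q P
. . . .
All satisfied now.

0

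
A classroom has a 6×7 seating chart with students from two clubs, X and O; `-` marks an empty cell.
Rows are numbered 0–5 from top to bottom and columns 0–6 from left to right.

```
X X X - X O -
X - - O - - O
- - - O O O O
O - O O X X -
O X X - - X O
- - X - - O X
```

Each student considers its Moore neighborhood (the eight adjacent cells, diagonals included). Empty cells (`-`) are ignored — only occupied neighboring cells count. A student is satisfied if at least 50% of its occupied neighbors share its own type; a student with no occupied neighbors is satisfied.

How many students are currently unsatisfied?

(0,0)X 2/2 ok
(0,1)X 3/3 ok
(0,2)X 1/2 ok
(0,4)X 0/2 unhappy
(0,5)O 1/2 ok
(1,0)X 2/2 ok
(1,3)O 2/4 ok
(1,6)O 3/3 ok
(2,3)O 4/5 ok
(2,4)O 4/6 ok
(2,5)O 3/5 ok
(2,6)O 2/3 ok
(3,0)O 1/2 ok
(3,2)O 2/4 ok
(3,3)O 3/5 ok
(3,4)X 2/6 unhappy
(3,5)X 2/6 unhappy
(4,0)O 1/2 ok
(4,1)X 2/5 unhappy
(4,2)X 2/4 ok
(4,5)X 3/5 ok
(4,6)O 1/4 unhappy
(5,2)X 2/2 ok
(5,5)O 1/3 unhappy
(5,6)X 1/3 unhappy
Unsatisfied: (0,4), (3,4), (3,5), (4,1), (4,6), (5,5), (5,6) — 7 in total.

7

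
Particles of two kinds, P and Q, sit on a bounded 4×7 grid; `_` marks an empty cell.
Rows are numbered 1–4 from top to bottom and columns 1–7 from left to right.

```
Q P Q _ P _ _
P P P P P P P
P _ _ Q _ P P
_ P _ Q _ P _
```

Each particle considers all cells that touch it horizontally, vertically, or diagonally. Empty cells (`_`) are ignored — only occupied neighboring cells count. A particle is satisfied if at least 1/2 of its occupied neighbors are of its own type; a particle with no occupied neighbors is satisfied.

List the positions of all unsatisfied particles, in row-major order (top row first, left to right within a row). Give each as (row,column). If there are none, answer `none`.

(1,1), (1,3), (3,4)

(1,1)Q 0/3 ✗
(1,2)P 3/5 ✓
(1,3)Q 0/4 ✗
(1,5)P 3/3 ✓
(2,1)P 3/4 ✓
(2,2)P 4/6 ✓
(2,3)P 3/5 ✓
(2,4)P 3/5 ✓
(2,5)P 4/5 ✓
(2,6)P 5/5 ✓
(2,7)P 3/3 ✓
(3,1)P 3/3 ✓
(3,4)Q 1/4 ✗
(3,6)P 5/5 ✓
(3,7)P 4/4 ✓
(4,2)P 1/1 ✓
(4,4)Q 1/1 ✓
(4,6)P 2/2 ✓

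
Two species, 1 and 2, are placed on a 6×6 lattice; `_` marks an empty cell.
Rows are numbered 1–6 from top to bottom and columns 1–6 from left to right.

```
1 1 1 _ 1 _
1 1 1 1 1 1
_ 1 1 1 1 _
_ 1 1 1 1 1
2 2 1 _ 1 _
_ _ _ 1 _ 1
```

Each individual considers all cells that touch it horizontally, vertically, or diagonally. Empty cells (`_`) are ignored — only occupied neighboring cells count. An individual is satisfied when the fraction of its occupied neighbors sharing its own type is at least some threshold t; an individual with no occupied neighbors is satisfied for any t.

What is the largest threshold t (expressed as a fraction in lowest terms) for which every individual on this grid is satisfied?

1/4

Row 1: (1,1)1 3/3 · (1,2)1 5/5 · (1,3)1 4/4 · (1,5)1 3/3
Row 2: (2,1)1 4/4 · (2,2)1 7/7 · (2,3)1 7/7 · (2,4)1 7/7 · (2,5)1 5/5 · (2,6)1 3/3
Row 3: (3,2)1 6/6 · (3,3)1 8/8 · (3,4)1 8/8 · (3,5)1 7/7
Row 4: (4,2)1 4/6 · (4,3)1 6/7 · (4,4)1 7/7 · (4,5)1 5/5 · (4,6)1 3/3
Row 5: (5,1)2 1/2 · (5,2)2 1/4 · (5,3)1 4/5 · (5,5)1 5/5
Row 6: (6,4)1 2/2 · (6,6)1 1/1
The smallest same-type fraction is 1/4 at (5,2), which reduces to 1/4. Any threshold above that leaves this individual unsatisfied.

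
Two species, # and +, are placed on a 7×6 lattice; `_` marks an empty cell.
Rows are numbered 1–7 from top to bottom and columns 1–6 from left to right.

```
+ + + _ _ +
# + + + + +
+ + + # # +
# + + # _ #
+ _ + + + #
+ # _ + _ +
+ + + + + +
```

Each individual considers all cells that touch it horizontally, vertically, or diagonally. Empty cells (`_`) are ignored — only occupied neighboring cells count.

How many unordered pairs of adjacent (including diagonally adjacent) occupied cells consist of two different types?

33

Scan each occupied cell's neighbors to the right and below (and the two forward diagonals) so each pair is counted once.
Row 1: +(1,1)–+(1,2)= +(1,1)–#(2,1)≠ +(1,1)–+(2,2)= +(1,2)–+(1,3)= +(1,2)–+(2,2)= +(1,2)–+(2,3)= +(1,2)–#(2,1)≠ +(1,3)–+(2,3)= +(1,3)–+(2,4)= +(1,3)–+(2,2)= +(1,6)–+(2,6)= +(1,6)–+(2,5)=  → 2/12 unlike.
Row 2: #(2,1)–+(2,2)≠ #(2,1)–+(3,1)≠ #(2,1)–+(3,2)≠ +(2,2)–+(2,3)= +(2,2)–+(3,2)= +(2,2)–+(3,3)= +(2,2)–+(3,1)= +(2,3)–+(2,4)= +(2,3)–+(3,3)= +(2,3)–#(3,4)≠ +(2,3)–+(3,2)= +(2,4)–+(2,5)= +(2,4)–#(3,4)≠ +(2,4)–#(3,5)≠ +(2,4)–+(3,3)= +(2,5)–+(2,6)= +(2,5)–#(3,5)≠ +(2,5)–+(3,6)= +(2,5)–#(3,4)≠ +(2,6)–+(3,6)= +(2,6)–#(3,5)≠  → 9/21 unlike.
Row 3: +(3,1)–+(3,2)= +(3,1)–#(4,1)≠ +(3,1)–+(4,2)= +(3,2)–+(3,3)= +(3,2)–+(4,2)= +(3,2)–+(4,3)= +(3,2)–#(4,1)≠ +(3,3)–#(3,4)≠ +(3,3)–+(4,3)= +(3,3)–#(4,4)≠ +(3,3)–+(4,2)= #(3,4)–#(3,5)= #(3,4)–#(4,4)= #(3,4)–+(4,3)≠ #(3,5)–+(3,6)≠ #(3,5)–#(4,6)= #(3,5)–#(4,4)= +(3,6)–#(4,6)≠  → 7/18 unlike.
Row 4: #(4,1)–+(4,2)≠ #(4,1)–+(5,1)≠ +(4,2)–+(4,3)= +(4,2)–+(5,3)= +(4,2)–+(5,1)= +(4,3)–#(4,4)≠ +(4,3)–+(5,3)= +(4,3)–+(5,4)= #(4,4)–+(5,4)≠ #(4,4)–+(5,5)≠ #(4,4)–+(5,3)≠ #(4,6)–#(5,6)= #(4,6)–+(5,5)≠  → 7/13 unlike.
Row 5: +(5,1)–+(6,1)= +(5,1)–#(6,2)≠ +(5,3)–+(5,4)= +(5,3)–+(6,4)= +(5,3)–#(6,2)≠ +(5,4)–+(5,5)= +(5,4)–+(6,4)= +(5,5)–#(5,6)≠ +(5,5)–+(6,6)= +(5,5)–+(6,4)= #(5,6)–+(6,6)≠  → 4/11 unlike.
Row 6: +(6,1)–#(6,2)≠ +(6,1)–+(7,1)= +(6,1)–+(7,2)= #(6,2)–+(7,2)≠ #(6,2)–+(7,3)≠ #(6,2)–+(7,1)≠ +(6,4)–+(7,4)= +(6,4)–+(7,5)= +(6,4)–+(7,3)= +(6,6)–+(7,6)= +(6,6)–+(7,5)=  → 4/11 unlike.
Row 7: +(7,1)–+(7,2)= +(7,2)–+(7,3)= +(7,3)–+(7,4)= +(7,4)–+(7,5)= +(7,5)–+(7,6)=  → 0/5 unlike.
Total adjacent occupied pairs: 91; unlike-type pairs: 33.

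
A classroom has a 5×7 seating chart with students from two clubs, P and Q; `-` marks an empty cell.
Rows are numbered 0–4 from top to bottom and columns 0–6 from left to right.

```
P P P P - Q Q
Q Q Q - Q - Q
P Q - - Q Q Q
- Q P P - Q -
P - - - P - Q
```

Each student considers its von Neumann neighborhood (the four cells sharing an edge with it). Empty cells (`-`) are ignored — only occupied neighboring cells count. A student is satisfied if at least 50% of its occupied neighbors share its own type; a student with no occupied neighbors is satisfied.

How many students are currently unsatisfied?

2

(0,0)P 1/2 ok
(0,1)P 2/3 ok
(0,2)P 2/3 ok
(0,3)P 1/1 ok
(0,5)Q 1/1 ok
(0,6)Q 2/2 ok
(1,0)Q 1/3 unhappy
(1,1)Q 3/4 ok
(1,2)Q 1/2 ok
(1,4)Q 1/1 ok
(1,6)Q 2/2 ok
(2,0)P 0/2 unhappy
(2,1)Q 2/3 ok
(2,4)Q 2/2 ok
(2,5)Q 3/3 ok
(2,6)Q 2/2 ok
(3,1)Q 1/2 ok
(3,2)P 1/2 ok
(3,3)P 1/1 ok
(3,5)Q 1/1 ok
(4,0)P 0/0 ok
(4,4)P 0/0 ok
(4,6)Q 0/0 ok
Unsatisfied: (1,0), (2,0) — 2 in total.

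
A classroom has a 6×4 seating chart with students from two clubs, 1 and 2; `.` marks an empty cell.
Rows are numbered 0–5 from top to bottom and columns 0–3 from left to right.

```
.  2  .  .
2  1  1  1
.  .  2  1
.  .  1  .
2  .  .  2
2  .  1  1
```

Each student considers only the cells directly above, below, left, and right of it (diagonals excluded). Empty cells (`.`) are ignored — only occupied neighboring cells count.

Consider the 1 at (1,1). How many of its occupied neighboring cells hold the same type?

1

Occupied neighbors of (1,1): (0,1)=2, (1,0)=2, (1,2)=1.
Same type (1): 1 of 3.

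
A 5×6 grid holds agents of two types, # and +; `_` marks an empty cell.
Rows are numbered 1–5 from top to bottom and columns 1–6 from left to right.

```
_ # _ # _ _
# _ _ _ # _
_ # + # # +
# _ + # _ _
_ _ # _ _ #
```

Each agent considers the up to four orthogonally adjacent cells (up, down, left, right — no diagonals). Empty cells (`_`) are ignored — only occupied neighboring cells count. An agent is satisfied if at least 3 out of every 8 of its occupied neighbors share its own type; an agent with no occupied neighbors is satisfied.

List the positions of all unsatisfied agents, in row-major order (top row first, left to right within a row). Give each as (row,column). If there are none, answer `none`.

Row 1: (1,2)# 0/0 ok · (1,4)# 0/0 ok
Row 2: (2,1)# 0/0 ok · (2,5)# 1/1 ok
Row 3: (3,2)# 0/1 unhappy · (3,3)+ 1/3 unhappy · (3,4)# 2/3 ok · (3,5)# 2/3 ok · (3,6)+ 0/1 unhappy
Row 4: (4,1)# 0/0 ok · (4,3)+ 1/3 unhappy · (4,4)# 1/2 ok
Row 5: (5,3)# 0/1 unhappy · (5,6)# 0/0 ok

(3,2), (3,3), (3,6), (4,3), (5,3)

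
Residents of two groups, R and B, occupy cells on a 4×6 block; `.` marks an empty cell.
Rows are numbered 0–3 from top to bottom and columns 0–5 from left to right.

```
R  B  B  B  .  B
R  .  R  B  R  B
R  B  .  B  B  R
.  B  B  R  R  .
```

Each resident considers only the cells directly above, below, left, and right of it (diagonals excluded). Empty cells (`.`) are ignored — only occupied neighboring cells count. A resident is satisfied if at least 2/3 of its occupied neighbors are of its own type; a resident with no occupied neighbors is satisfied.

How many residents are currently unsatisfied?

13

(0,0)R 1/2 unhappy
(0,1)B 1/2 unhappy
(0,2)B 2/3 ok
(0,3)B 2/2 ok
(0,5)B 1/1 ok
(1,0)R 2/2 ok
(1,2)R 0/2 unhappy
(1,3)B 2/4 unhappy
(1,4)R 0/3 unhappy
(1,5)B 1/3 unhappy
(2,0)R 1/2 unhappy
(2,1)B 1/2 unhappy
(2,3)B 2/3 ok
(2,4)B 1/4 unhappy
(2,5)R 0/2 unhappy
(3,1)B 2/2 ok
(3,2)B 1/2 unhappy
(3,3)R 1/3 unhappy
(3,4)R 1/2 unhappy
Unsatisfied: (0,0), (0,1), (1,2), (1,3), (1,4), (1,5), (2,0), (2,1), (2,4), (2,5), (3,2), (3,3), (3,4) — 13 in total.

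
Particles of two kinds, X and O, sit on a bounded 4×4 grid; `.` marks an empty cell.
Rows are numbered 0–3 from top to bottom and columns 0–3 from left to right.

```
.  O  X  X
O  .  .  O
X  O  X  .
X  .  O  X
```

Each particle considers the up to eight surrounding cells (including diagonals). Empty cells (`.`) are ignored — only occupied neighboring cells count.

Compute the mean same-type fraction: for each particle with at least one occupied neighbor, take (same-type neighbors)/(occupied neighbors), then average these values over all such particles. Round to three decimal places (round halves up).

Row 0: (0,1)O 1/2 · (0,2)X 1/3 · (0,3)X 1/2
Row 1: (1,0)O 2/3 · (1,3)O 0/3
Row 2: (2,0)X 1/3 · (2,1)O 2/5 · (2,2)X 1/4
Row 3: (3,0)X 1/2 · (3,2)O 1/3 · (3,3)X 1/2
Sum over 11 particles: 1/2 + 1/3 + 1/2 + 2/3 + 0/3 + 1/3 + 2/5 + 1/4 + 1/2 + 1/3 + 1/2 = 259/60; mean = 259/60 ÷ 11 = 259/660 = 0.392424… → 0.392.

0.392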